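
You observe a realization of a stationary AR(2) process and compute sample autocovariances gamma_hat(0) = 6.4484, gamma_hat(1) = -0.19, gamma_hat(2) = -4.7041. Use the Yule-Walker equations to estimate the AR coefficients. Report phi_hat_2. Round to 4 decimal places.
\hat\phi_{2} = -0.7310

The Yule-Walker equations for an AR(p) process read, in matrix form,
  Gamma_p phi = r_p,   with   (Gamma_p)_{ij} = gamma(|i - j|),
                       (r_p)_i = gamma(i),   i,j = 1..p.
Substitute the sample gammas (Toeplitz matrix and right-hand side of size 2):
  Gamma_p = [[6.4484, -0.19], [-0.19, 6.4484]]
  r_p     = [-0.19, -4.7041]
Written out:
  6.4484 phi_1 - 0.19 phi_2 = -0.19
  -0.19 phi_1 + 6.4484 phi_2 = -4.7041
Solve by Cramer's rule:
  det = gamma(0)^2 - gamma(1)^2 = (6.4484)^2 - (-0.19)^2 = 41.58186256 - 0.0361 = 41.54576256
  phi_hat_1 = [gamma(1) gamma(0) - gamma(1) gamma(2)] / det = [(-0.19)(6.4484) - (-0.19)(-4.7041)] / 41.54576256 = -2.118975 / 41.54576256 = -0.051
  phi_hat_2 = [gamma(0) gamma(2) - gamma(1)^2] / det = [(6.4484)(-4.7041) - (-0.19)^2] / 41.54576256 = -30.37001844 / 41.54576256 = -0.731
So phi_hat = [-0.0510, -0.7310].
Therefore phi_hat_2 = -0.7310.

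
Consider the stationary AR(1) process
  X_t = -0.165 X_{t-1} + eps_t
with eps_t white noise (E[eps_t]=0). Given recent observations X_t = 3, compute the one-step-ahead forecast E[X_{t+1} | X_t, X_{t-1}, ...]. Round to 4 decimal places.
E[X_{t+1} \mid \mathcal F_t] = -0.4950

For an AR(p) model X_t = c + sum_i phi_i X_{t-i} + eps_t, the
one-step-ahead conditional mean is
  E[X_{t+1} | X_t, ...] = c + sum_i phi_i X_{t+1-i}.
Substitute known values:
  E[X_{t+1} | ...] = (-0.165) * (3)
                   = -0.4950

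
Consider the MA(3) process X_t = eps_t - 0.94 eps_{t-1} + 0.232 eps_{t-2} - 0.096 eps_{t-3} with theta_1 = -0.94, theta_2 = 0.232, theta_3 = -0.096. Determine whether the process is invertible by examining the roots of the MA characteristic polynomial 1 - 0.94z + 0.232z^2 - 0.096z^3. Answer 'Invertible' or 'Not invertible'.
\text{Invertible}

The MA(q) characteristic polynomial is P(z) = 1 - 0.94z + 0.232z^2 - 0.096z^3.
Invertibility requires all roots to lie outside the unit circle, i.e. |z| > 1 for every root.
Degree 3: look for a simple real root z0 first, then factor out (1 - z/z0) and solve the remaining quadratic.
Testing z0 = 1.25: P(1.25) = 1 + (-0.94)(1.25) + (0.232)(1.25)^2 + (-0.096)(1.25)^3
  = 1 + (-1.175) + (0.3625) + (-0.1875) = 0.  So z_0 = 1.25 is a root, |z_0| = 1.25.
Divide out the factor (1 - 0.8 z) = (1 - z/z0) (since 1/z0 = 0.8):
  P(z) = (1 - 0.8 z)(1 + (-0.14) z + (0.12) z^2)
  [check: z-coef -0.14 - (0.8) = -0.94; z^2-coef 0.12 - (0.8)(-0.14) = 0.232; z^3-coef -(0.8)(0.12) = -0.096.]
Remaining roots from the quadratic factor 1 + (-0.14) z + (0.12) z^2:
  Set 1 + (-0.14) z + (0.12) z^2 = 0, i.e. a z^2 + b z + c = 0 with a = 0.12, b = -0.14, c = 1.
  Discriminant D = b^2 - 4ac = (-0.14)^2 - 4*(0.12)*1 = 0.0196 - (0.48) = -0.4604.
  D < 0, so the roots are the complex-conjugate pair z = (-b +/- i sqrt(-D)) / (2a) = 0.5833 +/- 2.8272i.
  For a conjugate pair |z|^2 = z * conj(z) = (product of roots) = c/a = 1/(0.12) = 8.333333, so |z| = sqrt(8.333333) = 2.8868 for both roots.
Moduli of all roots: 1.2500, 2.8868, 2.8868.
All moduli strictly greater than 1? Yes.
Verdict: Invertible.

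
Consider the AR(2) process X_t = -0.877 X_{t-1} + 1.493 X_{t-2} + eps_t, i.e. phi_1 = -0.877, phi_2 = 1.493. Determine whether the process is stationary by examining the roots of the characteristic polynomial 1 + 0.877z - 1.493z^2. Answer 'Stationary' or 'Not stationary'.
\text{Not stationary}

The AR(p) characteristic polynomial is P(z) = 1 + 0.877z - 1.493z^2.
Stationarity requires all roots to lie outside the unit circle, i.e. |z| > 1 for every root.
Set 1 + (0.877) z + (-1.493) z^2 = 0, i.e. a z^2 + b z + c = 0 with a = -1.493, b = 0.877, c = 1.
Discriminant D = b^2 - 4ac = (0.877)^2 - 4*(-1.493)*1 = 0.769129 - (-5.972) = 6.741129.
D >= 0, so the roots are real: z = (-b +/- sqrt(D)) / (2a) = (-0.877 +/- 2.596368) / (-2.986).
  z_1 = (-0.877 + 2.596368) / (-2.986) = -0.5758,   |z_1| = 0.5758.
  z_2 = (-0.877 - 2.596368) / (-2.986) = 1.1632,   |z_2| = 1.1632.
Moduli of all roots: 0.5758, 1.1632.
All moduli strictly greater than 1? No.
Verdict: Not stationary.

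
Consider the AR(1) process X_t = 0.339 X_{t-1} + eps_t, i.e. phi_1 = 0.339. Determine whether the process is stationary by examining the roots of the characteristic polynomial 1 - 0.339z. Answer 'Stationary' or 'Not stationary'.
\text{Stationary}

The AR(p) characteristic polynomial is P(z) = 1 - 0.339z.
Stationarity requires all roots to lie outside the unit circle, i.e. |z| > 1 for every root.
This is linear in z: 1 + (-0.339) z = 0  =>  z = -1/(-0.339) = 2.949853,  |z| = 2.949853.
Moduli of all roots: 2.9499.
All moduli strictly greater than 1? Yes.
Verdict: Stationary.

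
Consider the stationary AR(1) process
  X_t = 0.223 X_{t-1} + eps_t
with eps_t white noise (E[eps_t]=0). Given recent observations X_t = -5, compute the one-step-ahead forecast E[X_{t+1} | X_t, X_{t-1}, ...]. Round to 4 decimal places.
E[X_{t+1} \mid \mathcal F_t] = -1.1150

For an AR(p) model X_t = c + sum_i phi_i X_{t-i} + eps_t, the
one-step-ahead conditional mean is
  E[X_{t+1} | X_t, ...] = c + sum_i phi_i X_{t+1-i}.
Substitute known values:
  E[X_{t+1} | ...] = (0.223) * (-5)
                   = -1.1150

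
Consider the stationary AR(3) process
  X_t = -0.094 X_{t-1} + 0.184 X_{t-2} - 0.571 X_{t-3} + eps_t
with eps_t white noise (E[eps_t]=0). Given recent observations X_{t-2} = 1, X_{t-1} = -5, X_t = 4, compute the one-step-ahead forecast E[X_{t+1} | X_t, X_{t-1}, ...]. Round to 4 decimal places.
E[X_{t+1} \mid \mathcal F_t] = -1.8670

For an AR(p) model X_t = c + sum_i phi_i X_{t-i} + eps_t, the
one-step-ahead conditional mean is
  E[X_{t+1} | X_t, ...] = c + sum_i phi_i X_{t+1-i}.
Substitute known values:
  E[X_{t+1} | ...] = (-0.094) * (4) + (0.184) * (-5) + (-0.571) * (1)
                   = -1.8670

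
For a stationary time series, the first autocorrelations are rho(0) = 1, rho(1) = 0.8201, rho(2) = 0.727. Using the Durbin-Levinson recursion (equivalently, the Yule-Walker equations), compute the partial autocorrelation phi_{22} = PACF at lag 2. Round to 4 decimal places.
\phi_{22} = 0.1662

The PACF at lag k is phi_{kk}, the last component of the solution
to the Yule-Walker system G_k phi = r_k where
  (G_k)_{ij} = rho(|i - j|), (r_k)_i = rho(i), i,j = 1..k.
Equivalently, Durbin-Levinson gives phi_{kk} iteratively:
  phi_{11} = rho(1)
  phi_{kk} = [rho(k) - sum_{j=1..k-1} phi_{k-1,j} rho(k-j)]
            / [1 - sum_{j=1..k-1} phi_{k-1,j} rho(j)],
  phi_{k,j} = phi_{k-1,j} - phi_{kk} phi_{k-1,k-j},  j = 1..k-1.
Step k = 1:
  phi_11 = rho(1) = 0.8201.
Step k = 2:
  phi_22 = [rho(2) - phi_11 rho(1)] / [1 - phi_11 rho(1)] = [0.727 - (0.8201)(0.8201)] / [1 - (0.8201)(0.8201)]
         = 0.05443599 / 0.32743599 = 0.1662.
Therefore phi_{22} = 0.1662.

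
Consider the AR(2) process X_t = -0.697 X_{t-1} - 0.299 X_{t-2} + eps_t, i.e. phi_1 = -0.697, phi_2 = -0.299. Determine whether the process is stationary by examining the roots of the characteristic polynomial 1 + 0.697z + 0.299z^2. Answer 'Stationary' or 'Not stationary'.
\text{Stationary}

The AR(p) characteristic polynomial is P(z) = 1 + 0.697z + 0.299z^2.
Stationarity requires all roots to lie outside the unit circle, i.e. |z| > 1 for every root.
Set 1 + (0.697) z + (0.299) z^2 = 0, i.e. a z^2 + b z + c = 0 with a = 0.299, b = 0.697, c = 1.
Discriminant D = b^2 - 4ac = (0.697)^2 - 4*(0.299)*1 = 0.485809 - (1.196) = -0.710191.
D < 0, so the roots are the complex-conjugate pair z = (-b +/- i sqrt(-D)) / (2a) = -1.1656 +/- 1.4092i.
For a conjugate pair |z|^2 = z * conj(z) = (product of roots) = c/a = 1/(0.299) = 3.344482, so |z| = sqrt(3.344482) = 1.8288 for both roots.
Moduli of all roots: 1.8288, 1.8288.
All moduli strictly greater than 1? Yes.
Verdict: Stationary.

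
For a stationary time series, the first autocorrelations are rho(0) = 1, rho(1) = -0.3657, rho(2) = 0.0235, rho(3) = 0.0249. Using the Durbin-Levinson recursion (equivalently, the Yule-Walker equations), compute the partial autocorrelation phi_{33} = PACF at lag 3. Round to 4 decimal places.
\phi_{33} = -0.0140

The PACF at lag k is phi_{kk}, the last component of the solution
to the Yule-Walker system G_k phi = r_k where
  (G_k)_{ij} = rho(|i - j|), (r_k)_i = rho(i), i,j = 1..k.
Equivalently, Durbin-Levinson gives phi_{kk} iteratively:
  phi_{11} = rho(1)
  phi_{kk} = [rho(k) - sum_{j=1..k-1} phi_{k-1,j} rho(k-j)]
            / [1 - sum_{j=1..k-1} phi_{k-1,j} rho(j)],
  phi_{k,j} = phi_{k-1,j} - phi_{kk} phi_{k-1,k-j},  j = 1..k-1.
Step k = 1:
  phi_11 = rho(1) = -0.3657.
Step k = 2:
  phi_22 = [rho(2) - phi_11 rho(1)] / [1 - phi_11 rho(1)] = [0.0235 - (-0.3657)(-0.3657)] / [1 - (-0.3657)(-0.3657)]
         = -0.11023649 / 0.86626351 = -0.127255.
  Update: phi_21 = phi_11 - phi_22 phi_11 = -0.3657 - (-0.127255)(-0.3657) = -0.412237.
Step k = 3:
  phi_33 = [rho(3) - phi_21 rho(2) - phi_22 rho(1)] / [1 - phi_21 rho(1) - phi_22 rho(2)]
    numerator   = 0.0249 - (-0.412237)(0.0235) - (-0.127255)(-0.3657) = -0.01194963
    denominator = 1 - (-0.412237)(-0.3657) - (-0.127255)(0.0235) = 0.85223535
  phi_33 = -0.01194963 / 0.85223535 = -0.014.
Therefore phi_{33} = -0.0140.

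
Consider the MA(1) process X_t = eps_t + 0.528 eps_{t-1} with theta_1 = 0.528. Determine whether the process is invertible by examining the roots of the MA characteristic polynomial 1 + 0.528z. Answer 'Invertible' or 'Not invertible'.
\text{Invertible}

The MA(q) characteristic polynomial is P(z) = 1 + 0.528z.
Invertibility requires all roots to lie outside the unit circle, i.e. |z| > 1 for every root.
This is linear in z: 1 + (0.528) z = 0  =>  z = -1/(0.528) = -1.893939,  |z| = 1.893939.
Moduli of all roots: 1.8939.
All moduli strictly greater than 1? Yes.
Verdict: Invertible.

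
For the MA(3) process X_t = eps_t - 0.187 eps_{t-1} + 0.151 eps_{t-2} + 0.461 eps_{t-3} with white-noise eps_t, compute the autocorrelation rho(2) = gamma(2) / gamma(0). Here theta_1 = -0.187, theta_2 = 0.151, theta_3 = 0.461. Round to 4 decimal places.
\rho(2) = 0.0510

For an MA(q) process with theta_0 = 1, the autocovariance is
  gamma(k) = sigma^2 * sum_{i=0..q-k} theta_i * theta_{i+k},
and rho(k) = gamma(k) / gamma(0). Sigma^2 cancels.
  numerator   = (1)*(0.151) + (-0.187)*(0.461) = 0.064793.
  denominator = (1)^2 + (-0.187)^2 + (0.151)^2 + (0.461)^2 = 1.270291.
  rho(2) = 0.064793 / 1.270291 = 0.0510.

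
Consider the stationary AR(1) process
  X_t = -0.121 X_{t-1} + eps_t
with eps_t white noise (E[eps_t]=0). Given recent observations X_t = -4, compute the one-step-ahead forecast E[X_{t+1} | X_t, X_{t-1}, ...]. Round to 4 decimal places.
E[X_{t+1} \mid \mathcal F_t] = 0.4840

For an AR(p) model X_t = c + sum_i phi_i X_{t-i} + eps_t, the
one-step-ahead conditional mean is
  E[X_{t+1} | X_t, ...] = c + sum_i phi_i X_{t+1-i}.
Substitute known values:
  E[X_{t+1} | ...] = (-0.121) * (-4)
                   = 0.4840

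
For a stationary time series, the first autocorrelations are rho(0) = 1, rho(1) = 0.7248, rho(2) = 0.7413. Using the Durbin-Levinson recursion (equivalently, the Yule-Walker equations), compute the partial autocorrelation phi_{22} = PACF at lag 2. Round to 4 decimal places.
\phi_{22} = 0.4550

The PACF at lag k is phi_{kk}, the last component of the solution
to the Yule-Walker system G_k phi = r_k where
  (G_k)_{ij} = rho(|i - j|), (r_k)_i = rho(i), i,j = 1..k.
Equivalently, Durbin-Levinson gives phi_{kk} iteratively:
  phi_{11} = rho(1)
  phi_{kk} = [rho(k) - sum_{j=1..k-1} phi_{k-1,j} rho(k-j)]
            / [1 - sum_{j=1..k-1} phi_{k-1,j} rho(j)],
  phi_{k,j} = phi_{k-1,j} - phi_{kk} phi_{k-1,k-j},  j = 1..k-1.
Step k = 1:
  phi_11 = rho(1) = 0.7248.
Step k = 2:
  phi_22 = [rho(2) - phi_11 rho(1)] / [1 - phi_11 rho(1)] = [0.7413 - (0.7248)(0.7248)] / [1 - (0.7248)(0.7248)]
         = 0.21596496 / 0.47466496 = 0.455.
Therefore phi_{22} = 0.4550.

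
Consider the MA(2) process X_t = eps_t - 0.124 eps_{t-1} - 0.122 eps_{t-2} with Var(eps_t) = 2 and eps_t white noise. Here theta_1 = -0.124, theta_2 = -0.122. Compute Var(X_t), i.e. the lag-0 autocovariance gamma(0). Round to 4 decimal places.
\gamma(0) = 2.0605

For an MA(q) process X_t = eps_t + sum_i theta_i eps_{t-i} with
Var(eps_t) = sigma^2, the variance is
  gamma(0) = sigma^2 * (1 + sum_i theta_i^2).
  sum_i theta_i^2 = (-0.124)^2 + (-0.122)^2 = 0.015376 + 0.014884 = 0.03026.
  gamma(0) = 2 * (1 + 0.03026) = 2 * 1.03026 = 2.06052, which rounds to 2.0605.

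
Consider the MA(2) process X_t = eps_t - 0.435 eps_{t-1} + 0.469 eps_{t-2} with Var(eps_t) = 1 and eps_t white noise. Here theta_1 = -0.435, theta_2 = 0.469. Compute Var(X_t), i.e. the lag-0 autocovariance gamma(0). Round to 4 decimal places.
\gamma(0) = 1.4092

For an MA(q) process X_t = eps_t + sum_i theta_i eps_{t-i} with
Var(eps_t) = sigma^2, the variance is
  gamma(0) = sigma^2 * (1 + sum_i theta_i^2).
  sum_i theta_i^2 = (-0.435)^2 + (0.469)^2 = 0.189225 + 0.219961 = 0.409186.
  gamma(0) = 1 * (1 + 0.409186) = 1 * 1.409186 = 1.409186, which rounds to 1.4092.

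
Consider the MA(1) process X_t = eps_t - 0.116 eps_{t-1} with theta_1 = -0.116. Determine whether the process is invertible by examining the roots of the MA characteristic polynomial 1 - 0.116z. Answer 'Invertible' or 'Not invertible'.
\text{Invertible}

The MA(q) characteristic polynomial is P(z) = 1 - 0.116z.
Invertibility requires all roots to lie outside the unit circle, i.e. |z| > 1 for every root.
This is linear in z: 1 + (-0.116) z = 0  =>  z = -1/(-0.116) = 8.62069,  |z| = 8.62069.
Moduli of all roots: 8.6207.
All moduli strictly greater than 1? Yes.
Verdict: Invertible.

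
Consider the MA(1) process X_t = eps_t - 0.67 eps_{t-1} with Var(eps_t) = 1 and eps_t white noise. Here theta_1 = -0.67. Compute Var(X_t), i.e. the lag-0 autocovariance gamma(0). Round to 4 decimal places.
\gamma(0) = 1.4489

For an MA(q) process X_t = eps_t + sum_i theta_i eps_{t-i} with
Var(eps_t) = sigma^2, the variance is
  gamma(0) = sigma^2 * (1 + sum_i theta_i^2).
  sum_i theta_i^2 = (-0.67)^2 = 0.4489.
  gamma(0) = 1 * (1 + 0.4489) = 1 * 1.4489 = 1.4489.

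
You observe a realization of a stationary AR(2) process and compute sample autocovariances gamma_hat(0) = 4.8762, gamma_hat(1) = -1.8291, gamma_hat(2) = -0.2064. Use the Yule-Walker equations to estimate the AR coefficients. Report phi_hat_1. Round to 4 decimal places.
\hat\phi_{1} = -0.4550

The Yule-Walker equations for an AR(p) process read, in matrix form,
  Gamma_p phi = r_p,   with   (Gamma_p)_{ij} = gamma(|i - j|),
                       (r_p)_i = gamma(i),   i,j = 1..p.
Substitute the sample gammas (Toeplitz matrix and right-hand side of size 2):
  Gamma_p = [[4.8762, -1.8291], [-1.8291, 4.8762]]
  r_p     = [-1.8291, -0.2064]
Written out:
  4.8762 phi_1 - 1.8291 phi_2 = -1.8291
  -1.8291 phi_1 + 4.8762 phi_2 = -0.2064
Solve by Cramer's rule:
  det = gamma(0)^2 - gamma(1)^2 = (4.8762)^2 - (-1.8291)^2 = 23.77732644 - 3.34560681 = 20.43171963
  phi_hat_1 = [gamma(1) gamma(0) - gamma(1) gamma(2)] / det = [(-1.8291)(4.8762) - (-1.8291)(-0.2064)] / 20.43171963 = -9.29658366 / 20.43171963 = -0.455
  phi_hat_2 = [gamma(0) gamma(2) - gamma(1)^2] / det = [(4.8762)(-0.2064) - (-1.8291)^2] / 20.43171963 = -4.35205449 / 20.43171963 = -0.213
So phi_hat = [-0.4550, -0.2130].
Therefore phi_hat_1 = -0.4550.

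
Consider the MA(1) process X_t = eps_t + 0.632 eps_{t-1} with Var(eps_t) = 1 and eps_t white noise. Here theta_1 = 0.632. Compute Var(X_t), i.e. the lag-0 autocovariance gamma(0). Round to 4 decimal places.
\gamma(0) = 1.3994

For an MA(q) process X_t = eps_t + sum_i theta_i eps_{t-i} with
Var(eps_t) = sigma^2, the variance is
  gamma(0) = sigma^2 * (1 + sum_i theta_i^2).
  sum_i theta_i^2 = (0.632)^2 = 0.399424.
  gamma(0) = 1 * (1 + 0.399424) = 1 * 1.399424 = 1.399424, which rounds to 1.3994.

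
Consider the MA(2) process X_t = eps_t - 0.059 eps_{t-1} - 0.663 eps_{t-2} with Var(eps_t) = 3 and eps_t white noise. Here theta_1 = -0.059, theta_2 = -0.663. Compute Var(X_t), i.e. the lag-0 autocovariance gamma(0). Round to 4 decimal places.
\gamma(0) = 4.3292

For an MA(q) process X_t = eps_t + sum_i theta_i eps_{t-i} with
Var(eps_t) = sigma^2, the variance is
  gamma(0) = sigma^2 * (1 + sum_i theta_i^2).
  sum_i theta_i^2 = (-0.059)^2 + (-0.663)^2 = 0.003481 + 0.439569 = 0.44305.
  gamma(0) = 3 * (1 + 0.44305) = 3 * 1.44305 = 4.32915, which rounds to 4.3292.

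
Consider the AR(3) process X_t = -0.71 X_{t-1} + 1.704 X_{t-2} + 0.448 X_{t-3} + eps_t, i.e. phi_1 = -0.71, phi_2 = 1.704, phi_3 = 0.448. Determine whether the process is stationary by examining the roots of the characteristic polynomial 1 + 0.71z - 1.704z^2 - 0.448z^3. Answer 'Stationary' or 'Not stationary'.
\text{Not stationary}

The AR(p) characteristic polynomial is P(z) = 1 + 0.71z - 1.704z^2 - 0.448z^3.
Stationarity requires all roots to lie outside the unit circle, i.e. |z| > 1 for every root.
Degree 3: look for a simple real root z0 first, then factor out (1 - z/z0) and solve the remaining quadratic.
Testing z0 = -0.625: P(-0.625) = 1 + (0.71)(-0.625) + (-1.704)(-0.625)^2 + (-0.448)(-0.625)^3
  = 1 + (-0.44375) + (-0.665625) + (0.109375) = 0.  So z_0 = -0.625 is a root, |z_0| = 0.625.
Divide out the factor (1 + 1.6 z) = (1 - z/z0) (since 1/z0 = -1.6):
  P(z) = (1 + 1.6 z)(1 + (-0.89) z + (-0.28) z^2)
  [check: z-coef -0.89 - (-1.6) = 0.71; z^2-coef -0.28 - (-1.6)(-0.89) = -1.704; z^3-coef -(-1.6)(-0.28) = -0.448.]
Remaining roots from the quadratic factor 1 + (-0.89) z + (-0.28) z^2:
  Set 1 + (-0.89) z + (-0.28) z^2 = 0, i.e. a z^2 + b z + c = 0 with a = -0.28, b = -0.89, c = 1.
  Discriminant D = b^2 - 4ac = (-0.89)^2 - 4*(-0.28)*1 = 0.7921 - (-1.12) = 1.9121.
  D >= 0, so the roots are real: z = (-b +/- sqrt(D)) / (2a) = (0.89 +/- 1.382787) / (-0.56).
    z_1 = (0.89 + 1.382787) / (-0.56) = -4.0585,   |z_1| = 4.0585.
    z_2 = (0.89 - 1.382787) / (-0.56) = 0.88,   |z_2| = 0.88.
Moduli of all roots: 0.6250, 4.0585, 0.8800.
All moduli strictly greater than 1? No.
Verdict: Not stationary.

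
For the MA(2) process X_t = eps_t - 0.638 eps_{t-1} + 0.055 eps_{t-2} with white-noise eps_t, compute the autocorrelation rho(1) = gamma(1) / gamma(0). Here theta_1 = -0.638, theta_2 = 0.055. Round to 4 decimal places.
\rho(1) = -0.4773

For an MA(q) process with theta_0 = 1, the autocovariance is
  gamma(k) = sigma^2 * sum_{i=0..q-k} theta_i * theta_{i+k},
and rho(k) = gamma(k) / gamma(0). Sigma^2 cancels.
  numerator   = (1)*(-0.638) + (-0.638)*(0.055) = -0.67309.
  denominator = (1)^2 + (-0.638)^2 + (0.055)^2 = 1.410069.
  rho(1) = -0.67309 / 1.410069 = -0.4773.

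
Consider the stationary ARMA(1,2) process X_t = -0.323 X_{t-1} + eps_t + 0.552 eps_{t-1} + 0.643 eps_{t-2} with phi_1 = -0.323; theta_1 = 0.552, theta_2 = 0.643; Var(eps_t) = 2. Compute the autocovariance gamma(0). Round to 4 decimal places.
\gamma(0) = 2.8279

Multiply the model equation by X_{t-k} and take expectations. With theta_0 = psi_0 = 1 and psi_j the MA(infinity) weights, this gives
  gamma(k) - sum_i phi_i gamma(k-i) = c_k,
  c_k = sigma^2 * sum_{j=k..q} theta_j psi_{j-k}   (c_k = 0 for k > q),
using gamma(-m) = gamma(m).
psi-weights needed (psi_j = theta_j + sum_i phi_i psi_{j-i}):
  psi_1 = theta_1 + phi_1 = 0.552 + (-0.323) = 0.229
  psi_2 = theta_2 + phi_1 psi_1 = 0.643 + (-0.323)(0.229) = 0.569033
Right-hand sides:
  c_0 = sigma^2 (1 + theta_1 psi_1 + theta_2 psi_2) = 2 * (1 + (0.552)(0.229) + (0.643)(0.569033)) = 2 * 1.492296 = 2.984592
  c_1 = sigma^2 (theta_1 + theta_2 psi_1) = 2 * (0.552 + (0.643)(0.229)) = 1.398494
  c_2 = sigma^2 theta_2 = 2 * (0.643) = 1.286
Equations for k = 0 and k = 1 (AR order 1):
  gamma(0) = phi_1 gamma(1) + c_0
  gamma(1) = phi_1 gamma(0) + c_1
Substituting the second into the first: gamma(0) (1 - phi_1^2) = c_0 + phi_1 c_1, so
  gamma(0) = (c_0 + phi_1 c_1) / (1 - phi_1^2) = (2.984592 + (-0.323)(1.398494)) / (1 - (-0.323)^2) = 2.532879 / 0.895671 = 2.827912.
Therefore gamma(0) = 2.8279 (to 4 decimal places).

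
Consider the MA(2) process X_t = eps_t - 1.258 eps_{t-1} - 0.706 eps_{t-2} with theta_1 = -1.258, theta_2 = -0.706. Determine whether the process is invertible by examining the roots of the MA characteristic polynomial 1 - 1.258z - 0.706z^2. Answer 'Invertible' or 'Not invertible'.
\text{Not invertible}

The MA(q) characteristic polynomial is P(z) = 1 - 1.258z - 0.706z^2.
Invertibility requires all roots to lie outside the unit circle, i.e. |z| > 1 for every root.
Set 1 + (-1.258) z + (-0.706) z^2 = 0, i.e. a z^2 + b z + c = 0 with a = -0.706, b = -1.258, c = 1.
Discriminant D = b^2 - 4ac = (-1.258)^2 - 4*(-0.706)*1 = 1.582564 - (-2.824) = 4.406564.
D >= 0, so the roots are real: z = (-b +/- sqrt(D)) / (2a) = (1.258 +/- 2.099182) / (-1.412).
  z_1 = (1.258 + 2.099182) / (-1.412) = -2.3776,   |z_1| = 2.3776.
  z_2 = (1.258 - 2.099182) / (-1.412) = 0.5957,   |z_2| = 0.5957.
Moduli of all roots: 2.3776, 0.5957.
All moduli strictly greater than 1? No.
Verdict: Not invertible.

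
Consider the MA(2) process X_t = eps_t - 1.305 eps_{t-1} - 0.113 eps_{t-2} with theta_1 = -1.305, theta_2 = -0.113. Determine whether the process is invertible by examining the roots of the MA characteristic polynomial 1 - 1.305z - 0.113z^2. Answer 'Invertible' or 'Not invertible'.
\text{Not invertible}

The MA(q) characteristic polynomial is P(z) = 1 - 1.305z - 0.113z^2.
Invertibility requires all roots to lie outside the unit circle, i.e. |z| > 1 for every root.
Set 1 + (-1.305) z + (-0.113) z^2 = 0, i.e. a z^2 + b z + c = 0 with a = -0.113, b = -1.305, c = 1.
Discriminant D = b^2 - 4ac = (-1.305)^2 - 4*(-0.113)*1 = 1.703025 - (-0.452) = 2.155025.
D >= 0, so the roots are real: z = (-b +/- sqrt(D)) / (2a) = (1.305 +/- 1.468) / (-0.226).
  z_1 = (1.305 + 1.468) / (-0.226) = -12.2699,   |z_1| = 12.2699.
  z_2 = (1.305 - 1.468) / (-0.226) = 0.7212,   |z_2| = 0.7212.
Moduli of all roots: 12.2699, 0.7212.
All moduli strictly greater than 1? No.
Verdict: Not invertible.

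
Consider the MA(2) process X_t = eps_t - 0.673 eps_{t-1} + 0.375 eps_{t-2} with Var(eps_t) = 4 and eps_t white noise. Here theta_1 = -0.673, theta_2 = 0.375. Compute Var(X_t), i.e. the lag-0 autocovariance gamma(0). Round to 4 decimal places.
\gamma(0) = 6.3742

For an MA(q) process X_t = eps_t + sum_i theta_i eps_{t-i} with
Var(eps_t) = sigma^2, the variance is
  gamma(0) = sigma^2 * (1 + sum_i theta_i^2).
  sum_i theta_i^2 = (-0.673)^2 + (0.375)^2 = 0.452929 + 0.140625 = 0.593554.
  gamma(0) = 4 * (1 + 0.593554) = 4 * 1.593554 = 6.374216, which rounds to 6.3742.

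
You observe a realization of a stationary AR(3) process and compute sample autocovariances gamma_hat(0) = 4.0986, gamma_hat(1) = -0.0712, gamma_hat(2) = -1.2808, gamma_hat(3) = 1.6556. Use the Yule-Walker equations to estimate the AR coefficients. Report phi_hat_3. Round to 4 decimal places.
\hat\phi_{3} = 0.4340

The Yule-Walker equations for an AR(p) process read, in matrix form,
  Gamma_p phi = r_p,   with   (Gamma_p)_{ij} = gamma(|i - j|),
                       (r_p)_i = gamma(i),   i,j = 1..p.
Substitute the sample gammas (Toeplitz matrix and right-hand side of size 3):
  Gamma_p = [[4.0986, -0.0712, -1.2808], [-0.0712, 4.0986, -0.0712], [-1.2808, -0.0712, 4.0986]]
  r_p     = [-0.0712, -1.2808, 1.6556]
Written out (R1..R3):
  (R1) 4.0986 phi_1 - 0.0712 phi_2 - 1.2808 phi_3 = -0.0712
  (R2) -0.0712 phi_1 + 4.0986 phi_2 - 0.0712 phi_3 = -1.2808
  (R3) -1.2808 phi_1 - 0.0712 phi_2 + 4.0986 phi_3 = 1.6556
Gaussian elimination:
  R2 <- R2 - (-0.0712/4.0986) R1 = R2 - (-0.017372) R1:  4.097363 phi_2 - 0.09345 phi_3 = -1.282037
  R3 <- R3 - (-1.2808/4.0986) R1 = R3 - (-0.312497) R1:  -0.09345 phi_2 + 3.698354 phi_3 = 1.63335
  R3 <- R3 - (-0.09345/4.097363) R2 = R3 - (-0.022807) R2:  3.696223 phi_3 = 1.60411
Back-substitution:
  phi_hat_3 = 1.60411 / 3.696223 = 0.433986
  phi_hat_2 = (-1.282037 - (-0.09345)(0.433986)) / 4.097363 = -0.302995
  phi_hat_1 = (-0.0712 - (-0.0712)(-0.302995) - (-1.2808)(0.433986)) / 4.0986 = 0.112984
So phi_hat = [0.1130, -0.3030, 0.4340].
Therefore phi_hat_3 = 0.4340.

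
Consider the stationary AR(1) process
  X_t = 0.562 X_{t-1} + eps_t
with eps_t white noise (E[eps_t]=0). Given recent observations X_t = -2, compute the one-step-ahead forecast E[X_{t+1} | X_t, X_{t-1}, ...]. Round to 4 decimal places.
E[X_{t+1} \mid \mathcal F_t] = -1.1240

For an AR(p) model X_t = c + sum_i phi_i X_{t-i} + eps_t, the
one-step-ahead conditional mean is
  E[X_{t+1} | X_t, ...] = c + sum_i phi_i X_{t+1-i}.
Substitute known values:
  E[X_{t+1} | ...] = (0.562) * (-2)
                   = -1.1240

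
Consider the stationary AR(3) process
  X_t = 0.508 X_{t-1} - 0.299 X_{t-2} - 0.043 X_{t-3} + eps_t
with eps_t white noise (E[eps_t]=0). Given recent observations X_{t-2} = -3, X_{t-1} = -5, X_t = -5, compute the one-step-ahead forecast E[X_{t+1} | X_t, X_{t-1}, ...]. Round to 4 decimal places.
E[X_{t+1} \mid \mathcal F_t] = -0.9160

For an AR(p) model X_t = c + sum_i phi_i X_{t-i} + eps_t, the
one-step-ahead conditional mean is
  E[X_{t+1} | X_t, ...] = c + sum_i phi_i X_{t+1-i}.
Substitute known values:
  E[X_{t+1} | ...] = (0.508) * (-5) + (-0.299) * (-5) + (-0.043) * (-3)
                   = -0.9160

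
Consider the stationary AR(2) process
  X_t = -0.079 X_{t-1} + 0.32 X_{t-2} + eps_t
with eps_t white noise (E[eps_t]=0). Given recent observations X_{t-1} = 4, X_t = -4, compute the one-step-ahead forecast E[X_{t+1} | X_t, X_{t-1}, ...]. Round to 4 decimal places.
E[X_{t+1} \mid \mathcal F_t] = 1.5960

For an AR(p) model X_t = c + sum_i phi_i X_{t-i} + eps_t, the
one-step-ahead conditional mean is
  E[X_{t+1} | X_t, ...] = c + sum_i phi_i X_{t+1-i}.
Substitute known values:
  E[X_{t+1} | ...] = (-0.079) * (-4) + (0.32) * (4)
                   = 1.5960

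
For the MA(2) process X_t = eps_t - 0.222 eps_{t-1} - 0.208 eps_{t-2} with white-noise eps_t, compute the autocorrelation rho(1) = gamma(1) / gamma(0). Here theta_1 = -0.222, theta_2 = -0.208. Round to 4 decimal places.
\rho(1) = -0.1609

For an MA(q) process with theta_0 = 1, the autocovariance is
  gamma(k) = sigma^2 * sum_{i=0..q-k} theta_i * theta_{i+k},
and rho(k) = gamma(k) / gamma(0). Sigma^2 cancels.
  numerator   = (1)*(-0.222) + (-0.222)*(-0.208) = -0.175824.
  denominator = (1)^2 + (-0.222)^2 + (-0.208)^2 = 1.092548.
  rho(1) = -0.175824 / 1.092548 = -0.1609.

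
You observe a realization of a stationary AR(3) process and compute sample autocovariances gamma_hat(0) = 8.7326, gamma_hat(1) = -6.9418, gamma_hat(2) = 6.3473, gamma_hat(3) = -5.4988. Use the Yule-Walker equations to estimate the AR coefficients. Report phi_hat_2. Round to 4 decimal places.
\hat\phi_{2} = 0.2650

The Yule-Walker equations for an AR(p) process read, in matrix form,
  Gamma_p phi = r_p,   with   (Gamma_p)_{ij} = gamma(|i - j|),
                       (r_p)_i = gamma(i),   i,j = 1..p.
Substitute the sample gammas (Toeplitz matrix and right-hand side of size 3):
  Gamma_p = [[8.7326, -6.9418, 6.3473], [-6.9418, 8.7326, -6.9418], [6.3473, -6.9418, 8.7326]]
  r_p     = [-6.9418, 6.3473, -5.4988]
Written out (R1..R3):
  (R1) 8.7326 phi_1 - 6.9418 phi_2 + 6.3473 phi_3 = -6.9418
  (R2) -6.9418 phi_1 + 8.7326 phi_2 - 6.9418 phi_3 = 6.3473
  (R3) 6.3473 phi_1 - 6.9418 phi_2 + 8.7326 phi_3 = -5.4988
Gaussian elimination:
  R2 <- R2 - (-6.9418/8.7326) R1 = R2 - (-0.794929) R1:  3.214359 phi_2 - 1.896145 phi_3 = 0.829059
  R3 <- R3 - (6.3473/8.7326) R1 = R3 - (0.726851) R1:  -1.896145 phi_2 + 4.119058 phi_3 = -0.453145
  R3 <- R3 - (-1.896145/3.214359) R2 = R3 - (-0.589898) R2:  3.000525 phi_3 = 0.035916
Back-substitution:
  phi_hat_3 = 0.035916 / 3.000525 = 0.01197
  phi_hat_2 = (0.829059 - (-1.896145)(0.01197)) / 3.214359 = 0.264985
  phi_hat_1 = (-6.9418 - (-6.9418)(0.264985) - (6.3473)(0.01197)) / 8.7326 = -0.592986
So phi_hat = [-0.5930, 0.2650, 0.0120].
Therefore phi_hat_2 = 0.2650.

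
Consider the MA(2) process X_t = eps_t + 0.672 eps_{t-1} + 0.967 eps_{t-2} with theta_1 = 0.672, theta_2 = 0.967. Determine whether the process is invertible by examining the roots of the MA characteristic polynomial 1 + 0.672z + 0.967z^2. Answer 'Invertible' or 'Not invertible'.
\text{Invertible}

The MA(q) characteristic polynomial is P(z) = 1 + 0.672z + 0.967z^2.
Invertibility requires all roots to lie outside the unit circle, i.e. |z| > 1 for every root.
Set 1 + (0.672) z + (0.967) z^2 = 0, i.e. a z^2 + b z + c = 0 with a = 0.967, b = 0.672, c = 1.
Discriminant D = b^2 - 4ac = (0.672)^2 - 4*(0.967)*1 = 0.451584 - (3.868) = -3.416416.
D < 0, so the roots are the complex-conjugate pair z = (-b +/- i sqrt(-D)) / (2a) = -0.3475 +/- 0.9557i.
For a conjugate pair |z|^2 = z * conj(z) = (product of roots) = c/a = 1/(0.967) = 1.034126, so |z| = sqrt(1.034126) = 1.0169 for both roots.
Moduli of all roots: 1.0169, 1.0169.
All moduli strictly greater than 1? Yes.
Verdict: Invertible.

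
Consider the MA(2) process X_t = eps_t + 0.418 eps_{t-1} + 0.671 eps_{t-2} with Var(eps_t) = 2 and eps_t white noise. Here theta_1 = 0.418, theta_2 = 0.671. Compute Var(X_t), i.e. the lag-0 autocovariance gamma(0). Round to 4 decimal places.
\gamma(0) = 3.2499

For an MA(q) process X_t = eps_t + sum_i theta_i eps_{t-i} with
Var(eps_t) = sigma^2, the variance is
  gamma(0) = sigma^2 * (1 + sum_i theta_i^2).
  sum_i theta_i^2 = (0.418)^2 + (0.671)^2 = 0.174724 + 0.450241 = 0.624965.
  gamma(0) = 2 * (1 + 0.624965) = 2 * 1.624965 = 3.24993, which rounds to 3.2499.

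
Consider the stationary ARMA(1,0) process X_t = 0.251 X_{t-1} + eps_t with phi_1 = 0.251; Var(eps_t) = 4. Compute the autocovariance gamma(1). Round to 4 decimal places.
\gamma(1) = 1.0715

Multiply the model equation by X_{t-k} and take expectations. With theta_0 = psi_0 = 1 and psi_j the MA(infinity) weights, this gives
  gamma(k) - sum_i phi_i gamma(k-i) = c_k,
  c_k = sigma^2 * sum_{j=k..q} theta_j psi_{j-k}   (c_k = 0 for k > q),
using gamma(-m) = gamma(m).
Pure AR (q = 0): c_0 = sigma^2 = 4, c_k = 0 for k >= 1.
Equations for k = 0 and k = 1 (AR order 1):
  gamma(0) = phi_1 gamma(1) + c_0
  gamma(1) = phi_1 gamma(0) + c_1
Substituting the second into the first: gamma(0) (1 - phi_1^2) = c_0 + phi_1 c_1, so
  gamma(0) = c_0 / (1 - phi_1^2) = 4 / (1 - (0.251)^2) = 4 / 0.936999 = 4.268948.
  gamma(1) = phi_1 gamma(0) = (0.251)(4.268948) = 1.071506.
Therefore gamma(1) = 1.0715 (to 4 decimal places).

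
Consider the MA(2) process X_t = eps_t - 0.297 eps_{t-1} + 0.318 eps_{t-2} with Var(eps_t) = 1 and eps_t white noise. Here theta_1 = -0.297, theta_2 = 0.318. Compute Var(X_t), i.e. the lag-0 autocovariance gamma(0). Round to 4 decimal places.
\gamma(0) = 1.1893

For an MA(q) process X_t = eps_t + sum_i theta_i eps_{t-i} with
Var(eps_t) = sigma^2, the variance is
  gamma(0) = sigma^2 * (1 + sum_i theta_i^2).
  sum_i theta_i^2 = (-0.297)^2 + (0.318)^2 = 0.088209 + 0.101124 = 0.189333.
  gamma(0) = 1 * (1 + 0.189333) = 1 * 1.189333 = 1.189333, which rounds to 1.1893.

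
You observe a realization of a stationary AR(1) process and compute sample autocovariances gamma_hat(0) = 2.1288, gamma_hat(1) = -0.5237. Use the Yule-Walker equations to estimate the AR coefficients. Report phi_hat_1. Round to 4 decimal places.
\hat\phi_{1} = -0.2460

The Yule-Walker equations for an AR(p) process read, in matrix form,
  Gamma_p phi = r_p,   with   (Gamma_p)_{ij} = gamma(|i - j|),
                       (r_p)_i = gamma(i),   i,j = 1..p.
Substitute the sample gammas (Toeplitz matrix and right-hand side of size 1):
  Gamma_p = [[2.1288]]
  r_p     = [-0.5237]
With p = 1 this is the single equation gamma(0) phi_1 = gamma(1):
  phi_hat_1 = gamma(1) / gamma(0) = -0.5237 / 2.1288 = -0.2460.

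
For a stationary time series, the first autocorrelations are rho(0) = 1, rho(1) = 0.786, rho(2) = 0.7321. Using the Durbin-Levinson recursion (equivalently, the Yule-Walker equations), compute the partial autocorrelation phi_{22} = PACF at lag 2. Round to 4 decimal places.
\phi_{22} = 0.2991

The PACF at lag k is phi_{kk}, the last component of the solution
to the Yule-Walker system G_k phi = r_k where
  (G_k)_{ij} = rho(|i - j|), (r_k)_i = rho(i), i,j = 1..k.
Equivalently, Durbin-Levinson gives phi_{kk} iteratively:
  phi_{11} = rho(1)
  phi_{kk} = [rho(k) - sum_{j=1..k-1} phi_{k-1,j} rho(k-j)]
            / [1 - sum_{j=1..k-1} phi_{k-1,j} rho(j)],
  phi_{k,j} = phi_{k-1,j} - phi_{kk} phi_{k-1,k-j},  j = 1..k-1.
Step k = 1:
  phi_11 = rho(1) = 0.786.
Step k = 2:
  phi_22 = [rho(2) - phi_11 rho(1)] / [1 - phi_11 rho(1)] = [0.7321 - (0.786)(0.786)] / [1 - (0.786)(0.786)]
         = 0.114304 / 0.382204 = 0.2991.
Therefore phi_{22} = 0.2991.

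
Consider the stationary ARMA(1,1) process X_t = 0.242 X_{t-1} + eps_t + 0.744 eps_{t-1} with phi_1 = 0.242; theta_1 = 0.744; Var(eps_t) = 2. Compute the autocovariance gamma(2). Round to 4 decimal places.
\gamma(2) = 0.5982

Multiply the model equation by X_{t-k} and take expectations. With theta_0 = psi_0 = 1 and psi_j the MA(infinity) weights, this gives
  gamma(k) - sum_i phi_i gamma(k-i) = c_k,
  c_k = sigma^2 * sum_{j=k..q} theta_j psi_{j-k}   (c_k = 0 for k > q),
using gamma(-m) = gamma(m).
psi-weights needed (psi_j = theta_j + sum_i phi_i psi_{j-i}):
  psi_1 = theta_1 + phi_1 = 0.744 + (0.242) = 0.986
Right-hand sides:
  c_0 = sigma^2 (1 + theta_1 psi_1) = 2 * (1 + (0.744)(0.986)) = 2 * 1.733584 = 3.467168
  c_1 = sigma^2 theta_1 = 2 * (0.744) = 1.488
  c_2 = 0
Equations for k = 0 and k = 1 (AR order 1):
  gamma(0) = phi_1 gamma(1) + c_0
  gamma(1) = phi_1 gamma(0) + c_1
Substituting the second into the first: gamma(0) (1 - phi_1^2) = c_0 + phi_1 c_1, so
  gamma(0) = (c_0 + phi_1 c_1) / (1 - phi_1^2) = (3.467168 + (0.242)(1.488)) / (1 - (0.242)^2) = 3.827264 / 0.941436 = 4.065347.
  gamma(1) = phi_1 gamma(0) + c_1 = (0.242)(4.065347) + (1.488) = 2.471814.
For k = 2 (> q): gamma(2) = phi_1 gamma(1) = (0.242)(2.471814) = 0.598179.
Therefore gamma(2) = 0.5982 (to 4 decimal places).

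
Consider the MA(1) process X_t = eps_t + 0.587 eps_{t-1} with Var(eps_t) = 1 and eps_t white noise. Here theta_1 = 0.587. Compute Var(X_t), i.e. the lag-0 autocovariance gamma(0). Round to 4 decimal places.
\gamma(0) = 1.3446

For an MA(q) process X_t = eps_t + sum_i theta_i eps_{t-i} with
Var(eps_t) = sigma^2, the variance is
  gamma(0) = sigma^2 * (1 + sum_i theta_i^2).
  sum_i theta_i^2 = (0.587)^2 = 0.344569.
  gamma(0) = 1 * (1 + 0.344569) = 1 * 1.344569 = 1.344569, which rounds to 1.3446.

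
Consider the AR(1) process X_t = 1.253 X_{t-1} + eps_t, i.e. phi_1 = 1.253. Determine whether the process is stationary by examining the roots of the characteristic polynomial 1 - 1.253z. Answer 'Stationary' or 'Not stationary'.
\text{Not stationary}

The AR(p) characteristic polynomial is P(z) = 1 - 1.253z.
Stationarity requires all roots to lie outside the unit circle, i.e. |z| > 1 for every root.
This is linear in z: 1 + (-1.253) z = 0  =>  z = -1/(-1.253) = 0.798085,  |z| = 0.798085.
Moduli of all roots: 0.7981.
All moduli strictly greater than 1? No.
Verdict: Not stationary.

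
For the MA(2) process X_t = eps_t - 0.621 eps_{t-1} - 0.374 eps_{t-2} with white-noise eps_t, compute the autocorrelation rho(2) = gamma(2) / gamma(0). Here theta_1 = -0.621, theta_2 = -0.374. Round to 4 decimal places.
\rho(2) = -0.2452

For an MA(q) process with theta_0 = 1, the autocovariance is
  gamma(k) = sigma^2 * sum_{i=0..q-k} theta_i * theta_{i+k},
and rho(k) = gamma(k) / gamma(0). Sigma^2 cancels.
  numerator   = (1)*(-0.374) = -0.374.
  denominator = (1)^2 + (-0.621)^2 + (-0.374)^2 = 1.525517.
  rho(2) = -0.374 / 1.525517 = -0.2452.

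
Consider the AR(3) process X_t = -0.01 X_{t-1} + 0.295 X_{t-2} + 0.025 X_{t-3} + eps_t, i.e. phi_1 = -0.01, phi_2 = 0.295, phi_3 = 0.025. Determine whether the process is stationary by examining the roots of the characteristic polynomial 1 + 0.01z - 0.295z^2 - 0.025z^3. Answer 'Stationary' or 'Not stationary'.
\text{Stationary}

The AR(p) characteristic polynomial is P(z) = 1 + 0.01z - 0.295z^2 - 0.025z^3.
Stationarity requires all roots to lie outside the unit circle, i.e. |z| > 1 for every root.
Degree 3: look for a simple real root z0 first, then factor out (1 - z/z0) and solve the remaining quadratic.
Testing z0 = -2: P(-2) = 1 + (0.01)(-2) + (-0.295)(-2)^2 + (-0.025)(-2)^3
  = 1 + (-0.02) + (-1.18) + (0.2) = 0.  So z_0 = -2 is a root, |z_0| = 2.
Divide out the factor (1 + 0.5 z) = (1 - z/z0) (since 1/z0 = -0.5):
  P(z) = (1 + 0.5 z)(1 + (-0.49) z + (-0.05) z^2)
  [check: z-coef -0.49 - (-0.5) = 0.01; z^2-coef -0.05 - (-0.5)(-0.49) = -0.295; z^3-coef -(-0.5)(-0.05) = -0.025.]
Remaining roots from the quadratic factor 1 + (-0.49) z + (-0.05) z^2:
  Set 1 + (-0.49) z + (-0.05) z^2 = 0, i.e. a z^2 + b z + c = 0 with a = -0.05, b = -0.49, c = 1.
  Discriminant D = b^2 - 4ac = (-0.49)^2 - 4*(-0.05)*1 = 0.2401 - (-0.2) = 0.4401.
  D >= 0, so the roots are real: z = (-b +/- sqrt(D)) / (2a) = (0.49 +/- 0.6634) / (-0.1).
    z_1 = (0.49 + 0.6634) / (-0.1) = -11.534,   |z_1| = 11.534.
    z_2 = (0.49 - 0.6634) / (-0.1) = 1.734,   |z_2| = 1.734.
Moduli of all roots: 2.0000, 11.5340, 1.7340.
All moduli strictly greater than 1? Yes.
Verdict: Stationary.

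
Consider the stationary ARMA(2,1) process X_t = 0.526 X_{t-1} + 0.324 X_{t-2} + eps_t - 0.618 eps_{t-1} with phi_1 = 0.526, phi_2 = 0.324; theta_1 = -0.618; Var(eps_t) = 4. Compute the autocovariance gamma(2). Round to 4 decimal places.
\gamma(2) = 1.5666

Multiply the model equation by X_{t-k} and take expectations. With theta_0 = psi_0 = 1 and psi_j the MA(infinity) weights, this gives
  gamma(k) - sum_i phi_i gamma(k-i) = c_k,
  c_k = sigma^2 * sum_{j=k..q} theta_j psi_{j-k}   (c_k = 0 for k > q),
using gamma(-m) = gamma(m).
psi-weights needed (psi_j = theta_j + sum_i phi_i psi_{j-i}):
  psi_1 = theta_1 + phi_1 = -0.618 + (0.526) = -0.092
Right-hand sides:
  c_0 = sigma^2 (1 + theta_1 psi_1) = 4 * (1 + (-0.618)(-0.092)) = 4 * 1.056856 = 4.227424
  c_1 = sigma^2 theta_1 = 4 * (-0.618) = -2.472
  c_2 = 0
Equations for k = 0, 1, 2 (AR order 2, c_2 = 0):
  (E0) gamma(0) = phi_1 gamma(1) + phi_2 gamma(2) + c_0
  (E1) gamma(1) = phi_1 gamma(0) + phi_2 gamma(1) + c_1
  (E2) gamma(2) = phi_1 gamma(1) + phi_2 gamma(0)
From (E1): gamma(1) = A gamma(0) + B with
  A = phi_1 / (1 - phi_2) = 0.526 / 0.676 = 0.778107,   B = c_1 / (1 - phi_2) = -2.472 / 0.676 = -3.656805.
Insert (E2) into (E0): gamma(0) (1 - phi_2^2) = phi_1 (1 + phi_2) gamma(1) + c_0.
  phi_1 (1 + phi_2) = (0.526)(1.324) = 0.696424,   1 - phi_2^2 = 0.895024.
Replace gamma(1) by A gamma(0) + B and collect gamma(0):
  gamma(0) [0.895024 - (0.696424)(0.778107)] = (0.696424)(-3.656805) + 4.227424
  gamma(0) * 0.353132 = 1.680737
  gamma(0) = 1.680737 / 0.353132 = 4.759517.
  gamma(1) = A gamma(0) + B = (0.778107)(4.759517) + (-3.656805) = 0.046606.
  gamma(2) = phi_1 gamma(1) + phi_2 gamma(0) = (0.526)(0.046606) + (0.324)(4.759517) = 1.566598.
Therefore gamma(2) = 1.5666 (to 4 decimal places).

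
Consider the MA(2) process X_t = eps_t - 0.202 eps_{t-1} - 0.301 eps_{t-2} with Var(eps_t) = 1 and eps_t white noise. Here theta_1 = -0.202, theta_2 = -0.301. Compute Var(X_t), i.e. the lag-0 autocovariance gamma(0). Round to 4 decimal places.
\gamma(0) = 1.1314

For an MA(q) process X_t = eps_t + sum_i theta_i eps_{t-i} with
Var(eps_t) = sigma^2, the variance is
  gamma(0) = sigma^2 * (1 + sum_i theta_i^2).
  sum_i theta_i^2 = (-0.202)^2 + (-0.301)^2 = 0.040804 + 0.090601 = 0.131405.
  gamma(0) = 1 * (1 + 0.131405) = 1 * 1.131405 = 1.131405, which rounds to 1.1314.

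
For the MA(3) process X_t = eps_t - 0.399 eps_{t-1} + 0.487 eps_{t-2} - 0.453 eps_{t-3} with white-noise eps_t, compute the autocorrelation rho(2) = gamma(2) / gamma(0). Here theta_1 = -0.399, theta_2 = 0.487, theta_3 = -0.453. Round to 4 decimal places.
\rho(2) = 0.4169

For an MA(q) process with theta_0 = 1, the autocovariance is
  gamma(k) = sigma^2 * sum_{i=0..q-k} theta_i * theta_{i+k},
and rho(k) = gamma(k) / gamma(0). Sigma^2 cancels.
  numerator   = (1)*(0.487) + (-0.399)*(-0.453) = 0.667747.
  denominator = (1)^2 + (-0.399)^2 + (0.487)^2 + (-0.453)^2 = 1.601579.
  rho(2) = 0.667747 / 1.601579 = 0.4169.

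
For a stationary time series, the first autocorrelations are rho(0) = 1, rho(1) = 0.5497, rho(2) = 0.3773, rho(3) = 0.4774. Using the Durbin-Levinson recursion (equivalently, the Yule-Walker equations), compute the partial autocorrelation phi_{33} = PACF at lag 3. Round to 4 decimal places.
\phi_{33} = 0.3380

The PACF at lag k is phi_{kk}, the last component of the solution
to the Yule-Walker system G_k phi = r_k where
  (G_k)_{ij} = rho(|i - j|), (r_k)_i = rho(i), i,j = 1..k.
Equivalently, Durbin-Levinson gives phi_{kk} iteratively:
  phi_{11} = rho(1)
  phi_{kk} = [rho(k) - sum_{j=1..k-1} phi_{k-1,j} rho(k-j)]
            / [1 - sum_{j=1..k-1} phi_{k-1,j} rho(j)],
  phi_{k,j} = phi_{k-1,j} - phi_{kk} phi_{k-1,k-j},  j = 1..k-1.
Step k = 1:
  phi_11 = rho(1) = 0.5497.
Step k = 2:
  phi_22 = [rho(2) - phi_11 rho(1)] / [1 - phi_11 rho(1)] = [0.3773 - (0.5497)(0.5497)] / [1 - (0.5497)(0.5497)]
         = 0.07512991 / 0.69782991 = 0.107662.
  Update: phi_21 = phi_11 - phi_22 phi_11 = 0.5497 - (0.107662)(0.5497) = 0.490518.
Step k = 3:
  phi_33 = [rho(3) - phi_21 rho(2) - phi_22 rho(1)] / [1 - phi_21 rho(1) - phi_22 rho(2)]
    numerator   = 0.4774 - (0.490518)(0.3773) - (0.107662)(0.5497) = 0.23314561
    denominator = 1 - (0.490518)(0.5497) - (0.107662)(0.3773) = 0.68974126
  phi_33 = 0.23314561 / 0.68974126 = 0.338.
Therefore phi_{33} = 0.3380.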